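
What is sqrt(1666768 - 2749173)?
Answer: I*sqrt(1082405) ≈ 1040.4*I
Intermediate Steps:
sqrt(1666768 - 2749173) = sqrt(-1082405) = I*sqrt(1082405)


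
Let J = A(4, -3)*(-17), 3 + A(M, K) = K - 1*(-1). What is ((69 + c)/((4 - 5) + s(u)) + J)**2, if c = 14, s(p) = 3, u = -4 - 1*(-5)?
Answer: 64009/4 ≈ 16002.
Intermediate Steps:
u = 1 (u = -4 + 5 = 1)
A(M, K) = -2 + K (A(M, K) = -3 + (K - 1*(-1)) = -3 + (K + 1) = -3 + (1 + K) = -2 + K)
J = 85 (J = (-2 - 3)*(-17) = -5*(-17) = 85)
((69 + c)/((4 - 5) + s(u)) + J)**2 = ((69 + 14)/((4 - 5) + 3) + 85)**2 = (83/(-1 + 3) + 85)**2 = (83/2 + 85)**2 = (253/2)**2 = 64009/4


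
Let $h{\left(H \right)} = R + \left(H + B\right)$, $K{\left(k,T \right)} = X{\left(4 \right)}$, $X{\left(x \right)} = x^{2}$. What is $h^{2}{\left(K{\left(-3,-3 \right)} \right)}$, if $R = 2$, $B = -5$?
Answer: $169$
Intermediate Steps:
$K{\left(k,T \right)} = 16$ ($K{\left(k,T \right)} = 4^{2} = 16$)
$h{\left(H \right)} = -3 + H$ ($h{\left(H \right)} = 2 + \left(H - 5\right) = 2 + \left(-5 + H\right) = -3 + H$)
$h^{2}{\left(K{\left(-3,-3 \right)} \right)} = \left(-3 + 16\right)^{2} = 13^{2} = 169$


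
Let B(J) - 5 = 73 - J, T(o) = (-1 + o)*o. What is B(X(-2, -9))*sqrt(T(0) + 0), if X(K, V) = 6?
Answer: 0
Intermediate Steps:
T(o) = o*(-1 + o)
B(J) = 78 - J (B(J) = 5 + (73 - J) = 78 - J)
B(X(-2, -9))*sqrt(T(0) + 0) = (78 - 1*6)*sqrt(0*(-1 + 0) + 0) = (78 - 6)*sqrt(0*(-1) + 0) = 72*sqrt(0 + 0) = 72*sqrt(0) = 72*0 = 0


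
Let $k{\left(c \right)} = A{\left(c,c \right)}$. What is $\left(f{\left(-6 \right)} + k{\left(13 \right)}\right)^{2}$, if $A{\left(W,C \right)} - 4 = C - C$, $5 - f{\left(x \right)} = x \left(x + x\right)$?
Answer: $3969$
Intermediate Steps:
$f{\left(x \right)} = 5 - 2 x^{2}$ ($f{\left(x \right)} = 5 - x \left(x + x\right) = 5 - x 2 x = 5 - 2 x^{2}$)
$A{\left(W,C \right)} = 4$ ($A{\left(W,C \right)} = 4 + \left(C - C\right) = 4 + 0 = 4$)
$k{\left(c \right)} = 4$
$\left(f{\left(-6 \right)} + k{\left(13 \right)}\right)^{2} = \left(\left(5 - 2 \left(-6\right)^{2}\right) + 4\right)^{2} = \left(\left(5 - 72\right) + 4\right)^{2} = \left(-67 + 4\right)^{2} = \left(-63\right)^{2} = 3969$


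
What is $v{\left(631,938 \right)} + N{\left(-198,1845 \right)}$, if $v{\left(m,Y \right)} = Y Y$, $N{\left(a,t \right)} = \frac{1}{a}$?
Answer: $\frac{174209111}{198} \approx 8.7984 \cdot 10^{5}$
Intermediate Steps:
$v{\left(m,Y \right)} = Y^{2}$
$v{\left(631,938 \right)} + N{\left(-198,1845 \right)} = 938^{2} + \frac{1}{-198} = 879844 - \frac{1}{198} = \frac{174209111}{198}$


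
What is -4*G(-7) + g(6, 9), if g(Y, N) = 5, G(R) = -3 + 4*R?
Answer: 129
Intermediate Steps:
-4*G(-7) + g(6, 9) = -4*(-3 + 4*(-7)) + 5 = -4*(-3 - 28) + 5 = -4*(-31) + 5 = 124 + 5 = 129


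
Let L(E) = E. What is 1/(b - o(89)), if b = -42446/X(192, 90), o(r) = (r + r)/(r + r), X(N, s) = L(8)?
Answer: -4/21227 ≈ -0.00018844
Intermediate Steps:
X(N, s) = 8
o(r) = 1 (o(r) = (2*r)/((2*r)) = (2*r)*(1/(2*r)) = 1)
b = -21223/4 (b = -42446/8 = -42446*1/8 = -21223/4 ≈ -5305.8)
1/(b - o(89)) = 1/(-21223/4 - 1*1) = 1/(-21223/4 - 1) = 1/(-21227/4) = -4/21227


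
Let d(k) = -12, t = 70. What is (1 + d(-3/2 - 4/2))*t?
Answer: -770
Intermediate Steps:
(1 + d(-3/2 - 4/2))*t = (1 - 12)*70 = -11*70 = -770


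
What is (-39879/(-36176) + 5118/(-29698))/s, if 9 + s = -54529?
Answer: -71369841/4185226050016 ≈ -1.7053e-5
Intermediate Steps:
s = -54538 (s = -9 - 54529 = -54538)
(-39879/(-36176) + 5118/(-29698))/s = (-39879/(-36176) + 5118/(-29698))/(-54538) = (-39879*(-1/36176) + 5118*(-1/29698))*(-1/54538) = (5697/5168 - 2559/14849)*(-1/54538) = (71369841/76739632)*(-1/54538) = -71369841/4185226050016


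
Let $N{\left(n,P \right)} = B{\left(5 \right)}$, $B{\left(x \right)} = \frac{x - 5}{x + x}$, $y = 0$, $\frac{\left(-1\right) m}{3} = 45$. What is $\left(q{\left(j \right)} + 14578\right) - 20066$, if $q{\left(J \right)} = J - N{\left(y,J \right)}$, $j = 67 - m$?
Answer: $-5286$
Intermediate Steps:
$m = -135$ ($m = \left(-3\right) 45 = -135$)
$B{\left(x \right)} = \frac{-5 + x}{2 x}$
$N{\left(n,P \right)} = 0$ ($N{\left(n,P \right)} = \frac{-5 + 5}{2 \cdot 5} = \frac{1}{2} \cdot \frac{1}{5} \cdot 0 = 0$)
$j = 202$ ($j = 67 - -135 = 67 + 135 = 202$)
$q{\left(J \right)} = J$ ($q{\left(J \right)} = J - 0 = J + 0 = J$)
$\left(q{\left(j \right)} + 14578\right) - 20066 = \left(202 + 14578\right) - 20066 = 14780 - 20066 = -5286$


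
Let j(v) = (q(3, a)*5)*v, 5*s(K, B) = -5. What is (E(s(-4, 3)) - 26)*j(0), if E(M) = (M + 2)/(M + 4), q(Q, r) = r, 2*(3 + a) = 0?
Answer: 0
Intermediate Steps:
a = -3 (a = -3 + (½)*0 = -3 + 0 = -3)
s(K, B) = -1 (s(K, B) = (⅕)*(-5) = -1)
E(M) = (2 + M)/(4 + M)
j(v) = -15*v (j(v) = (-3*5)*v = -15*v)
(E(s(-4, 3)) - 26)*j(0) = ((2 - 1)/(4 - 1) - 26)*(-15*0) = (1/3 - 26)*0 = ((⅓)*1 - 26)*0 = (⅓ - 26)*0 = -77/3*0 = 0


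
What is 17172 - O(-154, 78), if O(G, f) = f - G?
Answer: 16940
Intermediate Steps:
17172 - O(-154, 78) = 17172 - (78 - 1*(-154)) = 17172 - (78 + 154) = 17172 - 1*232 = 17172 - 232 = 16940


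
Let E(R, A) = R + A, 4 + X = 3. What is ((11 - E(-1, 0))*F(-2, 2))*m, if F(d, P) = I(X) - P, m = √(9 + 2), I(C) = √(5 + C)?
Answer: 0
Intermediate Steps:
X = -1 (X = -4 + 3 = -1)
E(R, A) = A + R
m = √11 ≈ 3.3166
F(d, P) = 2 - P (F(d, P) = √(5 - 1) - P = √4 - P = 2 - P)
((11 - E(-1, 0))*F(-2, 2))*m = ((11 - (0 - 1))*(2 - 1*2))*√11 = ((11 - 1*(-1))*(2 - 2))*√11 = ((11 + 1)*0)*√11 = (12*0)*√11 = 0*√11 = 0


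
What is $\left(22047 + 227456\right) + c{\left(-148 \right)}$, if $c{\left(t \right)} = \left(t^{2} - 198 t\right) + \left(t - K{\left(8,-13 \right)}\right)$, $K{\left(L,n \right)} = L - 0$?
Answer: $300555$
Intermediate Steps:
$K{\left(L,n \right)} = L$ ($K{\left(L,n \right)} = L + 0 = L$)
$c{\left(t \right)} = -8 + t^{2} - 197 t$ ($c{\left(t \right)} = \left(t^{2} - 198 t\right) + \left(t - 8\right) = \left(t^{2} - 198 t\right) + \left(-8 + t\right) = -8 + t^{2} - 197 t$)
$\left(22047 + 227456\right) + c{\left(-148 \right)} = \left(22047 + 227456\right) - \left(-29148 - 21904\right) = 249503 + \left(-8 + 21904 + 29156\right) = 249503 + 51052 = 300555$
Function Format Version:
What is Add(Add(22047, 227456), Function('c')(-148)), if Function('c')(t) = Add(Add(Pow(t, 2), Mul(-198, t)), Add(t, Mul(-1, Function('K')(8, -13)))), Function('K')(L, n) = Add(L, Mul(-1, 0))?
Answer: 300555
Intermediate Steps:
Function('K')(L, n) = L (Function('K')(L, n) = Add(L, 0) = L)
Function('c')(t) = Add(-8, Pow(t, 2), Mul(-197, t)) (Function('c')(t) = Add(Add(Pow(t, 2), Mul(-198, t)), Add(t, Mul(-1, 8))) = Add(Add(Pow(t, 2), Mul(-198, t)), Add(t, -8)) = Add(Add(Pow(t, 2), Mul(-198, t)), Add(-8, t)) = Add(-8, Pow(t, 2), Mul(-197, t)))
Add(Add(22047, 227456), Function('c')(-148)) = Add(Add(22047, 227456), Add(-8, Pow(-148, 2), Mul(-197, -148))) = Add(249503, Add(-8, 21904, 29156)) = Add(249503, 51052) = 300555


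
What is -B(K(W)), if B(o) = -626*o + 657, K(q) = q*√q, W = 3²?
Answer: 16245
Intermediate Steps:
W = 9
K(q) = q^(3/2)
B(o) = 657 - 626*o
-B(K(W)) = -(657 - 626*9^(3/2)) = -(657 - 626*27) = -(657 - 16902) = -1*(-16245) = 16245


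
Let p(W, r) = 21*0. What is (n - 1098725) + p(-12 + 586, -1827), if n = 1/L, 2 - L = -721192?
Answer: -792393877649/721194 ≈ -1.0987e+6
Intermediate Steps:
L = 721194 (L = 2 - 1*(-721192) = 2 + 721192 = 721194)
n = 1/721194 ≈ 1.3866e-6
p(W, r) = 0
(n - 1098725) + p(-12 + 586, -1827) = (1/721194 - 1098725) + 0 = -792393877649/721194 + 0 = -792393877649/721194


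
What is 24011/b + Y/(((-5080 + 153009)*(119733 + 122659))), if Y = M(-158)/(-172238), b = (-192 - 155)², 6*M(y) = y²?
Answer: 222434467332334557167/1115451741997815824184 ≈ 0.19941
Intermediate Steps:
M(y) = y²/6
b = 120409 (b = (-347)² = 120409)
Y = -6241/258357 (Y = ((⅙)*(-158)²)/(-172238) = ((⅙)*24964)*(-1/172238) = (12482/3)*(-1/172238) = -6241/258357 ≈ -0.024157)
24011/b + Y/(((-5080 + 153009)*(119733 + 122659))) = 24011/120409 - 6241*1/((-5080 + 153009)*(119733 + 122659))/258357 = 24011*(1/120409) - 6241/(258357*(147929*242392)) = 24011/120409 - 6241/258357/35856806168 = 24011/120409 - 6241/258357*1/35856806168 = 24011/120409 - 6241/9263856871145976 = 222434467332334557167/1115451741997815824184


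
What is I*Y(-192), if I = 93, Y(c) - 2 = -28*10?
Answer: -25854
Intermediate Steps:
Y(c) = -278 (Y(c) = 2 - 28*10 = 2 - 280 = -278)
I*Y(-192) = 93*(-278) = -25854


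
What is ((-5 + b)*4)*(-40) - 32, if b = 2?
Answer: 448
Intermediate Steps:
((-5 + b)*4)*(-40) - 32 = ((-5 + 2)*4)*(-40) - 32 = -3*4*(-40) - 32 = -12*(-40) - 32 = 480 - 32 = 448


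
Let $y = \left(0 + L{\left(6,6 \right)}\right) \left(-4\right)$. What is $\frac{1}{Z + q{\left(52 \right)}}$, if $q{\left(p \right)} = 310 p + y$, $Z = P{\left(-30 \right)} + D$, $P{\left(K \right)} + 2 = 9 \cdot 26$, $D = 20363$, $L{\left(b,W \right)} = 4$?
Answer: $\frac{1}{36699} \approx 2.7249 \cdot 10^{-5}$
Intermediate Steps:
$P{\left(K \right)} = 232$ ($P{\left(K \right)} = -2 + 9 \cdot 26 = -2 + 234 = 232$)
$y = -16$ ($y = \left(0 + 4\right) \left(-4\right) = 4 \left(-4\right) = -16$)
$Z = 20595$ ($Z = 232 + 20363 = 20595$)
$q{\left(p \right)} = -16 + 310 p$ ($q{\left(p \right)} = 310 p - 16 = -16 + 310 p$)
$\frac{1}{Z + q{\left(52 \right)}} = \frac{1}{20595 + \left(-16 + 310 \cdot 52\right)} = \frac{1}{20595 + \left(-16 + 16120\right)} = \frac{1}{20595 + 16104} = \frac{1}{36699}$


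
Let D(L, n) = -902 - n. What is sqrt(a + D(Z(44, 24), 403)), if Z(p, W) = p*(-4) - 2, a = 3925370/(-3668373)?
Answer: 7*I*sqrt(39854270138155)/1222791 ≈ 36.14*I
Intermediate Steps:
a = -3925370/3668373 (a = 3925370*(-1/3668373) = -3925370/3668373 ≈ -1.0701)
Z(p, W) = -2 - 4*p (Z(p, W) = -4*p - 2 = -2 - 4*p)
sqrt(a + D(Z(44, 24), 403)) = sqrt(-3925370/3668373 + (-902 - 1*403)) = sqrt(-3925370/3668373 + (-902 - 403)) = sqrt(-3925370/3668373 - 1305) = sqrt(-4791152135/3668373) = 7*I*sqrt(39854270138155)/1222791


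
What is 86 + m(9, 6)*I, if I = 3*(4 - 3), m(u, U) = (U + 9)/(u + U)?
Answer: 89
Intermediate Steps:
m(u, U) = (9 + U)/(U + u)
I = 3 (I = 3*1 = 3)
86 + m(9, 6)*I = 86 + ((9 + 6)/(6 + 9))*3 = 86 + (15/15)*3 = 86 + ((1/15)*15)*3 = 86 + 1*3 = 86 + 3 = 89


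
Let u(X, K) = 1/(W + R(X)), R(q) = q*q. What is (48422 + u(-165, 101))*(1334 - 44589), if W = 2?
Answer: -57026777562725/27227 ≈ -2.0945e+9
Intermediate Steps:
R(q) = q²
u(X, K) = 1/(2 + X²)
(48422 + u(-165, 101))*(1334 - 44589) = (48422 + 1/(2 + (-165)²))*(1334 - 44589) = (48422 + 1/(2 + 27225))*(-43255) = (48422 + 1/27227)*(-43255) = (1318385795/27227)*(-43255) = -57026777562725/27227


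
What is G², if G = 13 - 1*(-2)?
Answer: 225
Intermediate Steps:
G = 15 (G = 13 + 2 = 15)
G² = 15² = 225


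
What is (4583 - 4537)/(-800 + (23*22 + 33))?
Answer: -46/261 ≈ -0.17625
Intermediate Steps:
(4583 - 4537)/(-800 + (23*22 + 33)) = 46/(-800 + (506 + 33)) = 46/(-800 + 539) = 46/(-261) = 46*(-1/261) = -46/261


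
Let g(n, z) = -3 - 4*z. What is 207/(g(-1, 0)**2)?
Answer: 23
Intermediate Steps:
207/(g(-1, 0)**2) = 207/((-3 - 4*0)**2) = 207/((-3 + 0)**2) = 207/((-3)**2) = 207/9 = 207*(1/9) = 23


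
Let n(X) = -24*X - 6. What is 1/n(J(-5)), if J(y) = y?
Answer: 1/114 ≈ 0.0087719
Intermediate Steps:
n(X) = -6 - 24*X
1/n(J(-5)) = 1/(-6 - 24*(-5)) = 1/(-6 + 120) = 1/114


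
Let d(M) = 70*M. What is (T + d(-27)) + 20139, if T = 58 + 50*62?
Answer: 21407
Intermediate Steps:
T = 3158 (T = 58 + 3100 = 3158)
(T + d(-27)) + 20139 = (3158 + 70*(-27)) + 20139 = (3158 - 1890) + 20139 = 1268 + 20139 = 21407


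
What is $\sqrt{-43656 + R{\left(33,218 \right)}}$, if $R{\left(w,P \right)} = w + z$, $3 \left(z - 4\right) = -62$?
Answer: $\frac{i \sqrt{392757}}{3} \approx 208.9 i$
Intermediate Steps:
$z = - \frac{50}{3}$ ($z = 4 + \frac{1}{3} \left(-62\right) = 4 - \frac{62}{3} = - \frac{50}{3} \approx -16.667$)
$R{\left(w,P \right)} = - \frac{50}{3} + w$ ($R{\left(w,P \right)} = w - \frac{50}{3} = - \frac{50}{3} + w$)
$\sqrt{-43656 + R{\left(33,218 \right)}} = \sqrt{-43656 + \left(- \frac{50}{3} + 33\right)} = \sqrt{-43656 + \frac{49}{3}} = \sqrt{- \frac{130919}{3}} = \frac{i \sqrt{392757}}{3}$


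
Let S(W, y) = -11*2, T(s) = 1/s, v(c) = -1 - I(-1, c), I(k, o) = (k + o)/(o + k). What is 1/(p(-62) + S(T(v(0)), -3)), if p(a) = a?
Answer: -1/84 ≈ -0.011905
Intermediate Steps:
I(k, o) = 1 (I(k, o) = (k + o)/(k + o) = 1)
v(c) = -2 (v(c) = -1 - 1*1 = -1 - 1 = -2)
T(s) = 1/s
S(W, y) = -22
1/(p(-62) + S(T(v(0)), -3)) = 1/(-62 - 22) = 1/(-84) = -1/84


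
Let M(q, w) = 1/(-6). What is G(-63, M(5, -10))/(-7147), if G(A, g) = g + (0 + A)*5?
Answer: 1891/42882 ≈ 0.044098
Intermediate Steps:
M(q, w) = -⅙
G(A, g) = g + 5*A (G(A, g) = g + A*5 = g + 5*A)
G(-63, M(5, -10))/(-7147) = (-⅙ + 5*(-63))/(-7147) = (-⅙ - 315)*(-1/7147) = -1891/6*(-1/7147) = 1891/42882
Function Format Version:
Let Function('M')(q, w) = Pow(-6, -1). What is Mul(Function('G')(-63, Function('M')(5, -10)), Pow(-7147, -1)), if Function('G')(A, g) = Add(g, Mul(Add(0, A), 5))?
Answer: Rational(1891, 42882) ≈ 0.044098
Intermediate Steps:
Function('M')(q, w) = Rational(-1, 6)
Function('G')(A, g) = Add(g, Mul(5, A)) (Function('G')(A, g) = Add(g, Mul(A, 5)) = Add(g, Mul(5, A)))
Mul(Function('G')(-63, Function('M')(5, -10)), Pow(-7147, -1)) = Mul(Add(Rational(-1, 6), Mul(5, -63)), Pow(-7147, -1)) = Mul(Add(Rational(-1, 6), -315), Rational(-1, 7147)) = Mul(Rational(-1891, 6), Rational(-1, 7147)) = Rational(1891, 42882)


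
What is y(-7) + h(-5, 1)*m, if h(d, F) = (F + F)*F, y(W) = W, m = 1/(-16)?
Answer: -57/8 ≈ -7.1250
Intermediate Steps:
m = -1/16 ≈ -0.062500
h(d, F) = 2*F² (h(d, F) = (2*F)*F = 2*F²)
y(-7) + h(-5, 1)*m = -7 + (2*1²)*(-1/16) = -7 + (2*1)*(-1/16) = -7 + 2*(-1/16) = -7 - ⅛ = -57/8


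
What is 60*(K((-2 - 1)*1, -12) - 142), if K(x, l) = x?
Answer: -8700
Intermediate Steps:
60*(K((-2 - 1)*1, -12) - 142) = 60*((-2 - 1)*1 - 142) = 60*(-3*1 - 142) = 60*(-3 - 142) = 60*(-145) = -8700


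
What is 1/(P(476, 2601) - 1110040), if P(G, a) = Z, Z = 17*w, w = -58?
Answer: -1/1111026 ≈ -9.0007e-7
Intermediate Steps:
Z = -986 (Z = 17*(-58) = -986)
P(G, a) = -986
1/(P(476, 2601) - 1110040) = 1/(-986 - 1110040) = 1/(-1111026) = -1/1111026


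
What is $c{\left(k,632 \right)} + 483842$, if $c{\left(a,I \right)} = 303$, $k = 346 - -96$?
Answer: $484145$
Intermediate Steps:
$k = 442$ ($k = 346 + 96 = 442$)
$c{\left(k,632 \right)} + 483842 = 303 + 483842 = 484145$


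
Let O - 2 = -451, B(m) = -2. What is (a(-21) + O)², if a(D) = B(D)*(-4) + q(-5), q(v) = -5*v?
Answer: 173056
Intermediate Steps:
O = -449 (O = 2 - 451 = -449)
a(D) = 33 (a(D) = -2*(-4) - 5*(-5) = 8 + 25 = 33)
(a(-21) + O)² = (33 - 449)² = (-416)² = 173056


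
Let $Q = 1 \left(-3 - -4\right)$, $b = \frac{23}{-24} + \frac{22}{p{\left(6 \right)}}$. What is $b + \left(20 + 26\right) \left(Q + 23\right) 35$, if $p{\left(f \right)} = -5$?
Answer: $\frac{4636157}{120} \approx 38635.0$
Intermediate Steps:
$b = - \frac{643}{120}$ ($b = \frac{23}{-24} + \frac{22}{-5} = 23 \left(- \frac{1}{24}\right) + 22 \left(- \frac{1}{5}\right) = - \frac{23}{24} - \frac{22}{5} = - \frac{643}{120} \approx -5.3583$)
$Q = 1$ ($Q = 1 \left(-3 + 4\right) = 1 \cdot 1 = 1$)
$b + \left(20 + 26\right) \left(Q + 23\right) 35 = - \frac{643}{120} + \left(20 + 26\right) \left(1 + 23\right) 35 = - \frac{643}{120} + 46 \cdot 24 \cdot 35 = - \frac{643}{120} + 1104 \cdot 35 = - \frac{643}{120} + 38640 = \frac{4636157}{120}$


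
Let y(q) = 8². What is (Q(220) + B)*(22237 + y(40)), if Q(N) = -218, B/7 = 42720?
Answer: 6664029422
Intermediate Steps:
B = 299040 (B = 7*42720 = 299040)
y(q) = 64
(Q(220) + B)*(22237 + y(40)) = (-218 + 299040)*(22237 + 64) = 298822*22301 = 6664029422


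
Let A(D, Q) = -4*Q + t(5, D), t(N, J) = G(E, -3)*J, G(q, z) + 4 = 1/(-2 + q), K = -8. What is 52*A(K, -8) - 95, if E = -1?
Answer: 10115/3 ≈ 3371.7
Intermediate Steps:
G(q, z) = -4 + 1/(-2 + q)
t(N, J) = -13*J/3 (t(N, J) = ((9 - 4*(-1))/(-2 - 1))*J = ((9 + 4)/(-3))*J = (-⅓*13)*J = -13*J/3)
A(D, Q) = -4*Q - 13*D/3
52*A(K, -8) - 95 = 52*(-4*(-8) - 13/3*(-8)) - 95 = 52*(32 + 104/3) - 95 = 52*(200/3) - 95 = 10400/3 - 95 = 10115/3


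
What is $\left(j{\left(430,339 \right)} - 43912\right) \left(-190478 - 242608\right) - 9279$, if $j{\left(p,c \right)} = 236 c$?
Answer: $-15630949191$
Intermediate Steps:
$\left(j{\left(430,339 \right)} - 43912\right) \left(-190478 - 242608\right) - 9279 = \left(236 \cdot 339 - 43912\right) \left(-190478 - 242608\right) - 9279 = \left(80004 - 43912\right) \left(-433086\right) - 9279 = 36092 \left(-433086\right) - 9279 = -15630939912 - 9279 = -15630949191$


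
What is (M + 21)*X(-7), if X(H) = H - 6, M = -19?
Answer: -26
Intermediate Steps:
X(H) = -6 + H
(M + 21)*X(-7) = (-19 + 21)*(-6 - 7) = 2*(-13) = -26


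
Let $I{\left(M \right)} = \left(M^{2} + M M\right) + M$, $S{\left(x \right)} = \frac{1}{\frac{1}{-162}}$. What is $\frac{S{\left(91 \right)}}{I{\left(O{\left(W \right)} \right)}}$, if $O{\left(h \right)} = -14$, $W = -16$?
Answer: $- \frac{3}{7} \approx -0.42857$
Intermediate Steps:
$S{\left(x \right)} = -162$ ($S{\left(x \right)} = \frac{1}{- \frac{1}{162}} = -162$)
$I{\left(M \right)} = M + 2 M^{2}$ ($I{\left(M \right)} = \left(M^{2} + M^{2}\right) + M = 2 M^{2} + M = M + 2 M^{2}$)
$\frac{S{\left(91 \right)}}{I{\left(O{\left(W \right)} \right)}} = - \frac{162}{\left(-14\right) \left(1 + 2 \left(-14\right)\right)} = - \frac{162}{\left(-14\right) \left(1 - 28\right)} = - \frac{162}{\left(-14\right) \left(-27\right)} = - \frac{162}{378} = \left(-162\right) \frac{1}{378} = - \frac{3}{7}$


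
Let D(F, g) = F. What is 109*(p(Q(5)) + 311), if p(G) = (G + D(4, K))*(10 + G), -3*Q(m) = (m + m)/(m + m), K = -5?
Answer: 339862/9 ≈ 37762.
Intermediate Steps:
Q(m) = -⅓ (Q(m) = -(m + m)/(3*(m + m)) = -2*m/(3*(2*m)) = -2*m*1/(2*m)/3 = -⅓*1 = -⅓)
p(G) = (4 + G)*(10 + G) (p(G) = (G + 4)*(10 + G) = (4 + G)*(10 + G))
109*(p(Q(5)) + 311) = 109*((40 + (-⅓)² + 14*(-⅓)) + 311) = 109*((40 + ⅑ - 14/3) + 311) = 109*(319/9 + 311) = 109*(3118/9) = 339862/9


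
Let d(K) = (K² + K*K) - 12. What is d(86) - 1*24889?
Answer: -10109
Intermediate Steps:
d(K) = -12 + 2*K² (d(K) = (K² + K²) - 12 = 2*K² - 12 = -12 + 2*K²)
d(86) - 1*24889 = (-12 + 2*86²) - 1*24889 = (-12 + 2*7396) - 24889 = (-12 + 14792) - 24889 = 14780 - 24889 = -10109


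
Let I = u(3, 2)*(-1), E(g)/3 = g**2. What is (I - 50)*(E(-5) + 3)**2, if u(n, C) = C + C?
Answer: -328536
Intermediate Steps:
E(g) = 3*g**2
u(n, C) = 2*C
I = -4 (I = (2*2)*(-1) = 4*(-1) = -4)
(I - 50)*(E(-5) + 3)**2 = (-4 - 50)*(3*(-5)**2 + 3)**2 = -54*(3*25 + 3)**2 = -54*(75 + 3)**2 = -54*78**2 = -54*6084 = -328536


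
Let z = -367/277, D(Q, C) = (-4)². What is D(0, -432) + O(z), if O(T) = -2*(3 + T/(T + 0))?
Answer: 8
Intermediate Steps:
D(Q, C) = 16
z = -367/277 (z = -367*1/277 = -367/277 ≈ -1.3249)
O(T) = -8 (O(T) = -2*(3 + T/T) = -2*(3 + 1) = -2*4 = -8)
D(0, -432) + O(z) = 16 - 8 = 8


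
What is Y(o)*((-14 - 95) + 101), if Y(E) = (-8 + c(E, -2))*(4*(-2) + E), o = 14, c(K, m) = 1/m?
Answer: 408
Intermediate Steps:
Y(E) = 68 - 17*E/2 (Y(E) = (-8 + 1/(-2))*(4*(-2) + E) = (-8 - ½)*(-8 + E) = -17*(-8 + E)/2 = 68 - 17*E/2)
Y(o)*((-14 - 95) + 101) = (68 - 17/2*14)*((-14 - 95) + 101) = (68 - 119)*(-109 + 101) = -51*(-8) = 408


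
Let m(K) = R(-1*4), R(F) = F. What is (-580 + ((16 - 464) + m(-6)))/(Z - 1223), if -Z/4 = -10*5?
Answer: 344/341 ≈ 1.0088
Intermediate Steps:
m(K) = -4 (m(K) = -1*4 = -4)
Z = 200 (Z = -(-40)*5 = -4*(-50) = 200)
(-580 + ((16 - 464) + m(-6)))/(Z - 1223) = (-580 + ((16 - 464) - 4))/(200 - 1223) = (-580 + (-448 - 4))/(-1023) = -(-580 - 452)/1023 = -1/1023*(-1032) = 344/341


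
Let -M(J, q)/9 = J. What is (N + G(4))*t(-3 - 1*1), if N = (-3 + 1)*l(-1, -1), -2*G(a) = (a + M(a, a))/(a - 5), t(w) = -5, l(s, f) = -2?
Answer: 60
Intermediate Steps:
M(J, q) = -9*J
G(a) = 4*a/(-5 + a) (G(a) = -(a - 9*a)/(2*(a - 5)) = -(-8*a)/(2*(-5 + a)) = -(-4)*a/(-5 + a) = 4*a/(-5 + a))
N = 4 (N = (-3 + 1)*(-2) = -2*(-2) = 4)
(N + G(4))*t(-3 - 1*1) = (4 + 4*4/(-5 + 4))*(-5) = (4 + 4*4/(-1))*(-5) = (4 + 4*4*(-1))*(-5) = (4 - 16)*(-5) = -12*(-5) = 60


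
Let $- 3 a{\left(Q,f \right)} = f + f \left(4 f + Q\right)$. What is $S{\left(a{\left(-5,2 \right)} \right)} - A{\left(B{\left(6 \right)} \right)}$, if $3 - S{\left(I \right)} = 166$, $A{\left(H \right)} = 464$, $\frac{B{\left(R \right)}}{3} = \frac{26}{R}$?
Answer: $-627$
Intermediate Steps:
$B{\left(R \right)} = \frac{78}{R}$ ($B{\left(R \right)} = 3 \frac{26}{R} = \frac{78}{R}$)
$a{\left(Q,f \right)} = - \frac{f}{3} - \frac{f \left(Q + 4 f\right)}{3}$ ($a{\left(Q,f \right)} = - \frac{f + f \left(4 f + Q\right)}{3} = - \frac{f + f \left(Q + 4 f\right)}{3} = - \frac{f}{3} - \frac{f \left(Q + 4 f\right)}{3}$)
$S{\left(I \right)} = -163$ ($S{\left(I \right)} = 3 - 166 = -163$)
$S{\left(a{\left(-5,2 \right)} \right)} - A{\left(B{\left(6 \right)} \right)} = -163 - 464 = -627$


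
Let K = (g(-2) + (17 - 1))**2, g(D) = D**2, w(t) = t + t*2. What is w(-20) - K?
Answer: -460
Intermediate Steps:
w(t) = 3*t (w(t) = t + 2*t = 3*t)
K = 400 (K = ((-2)**2 + (17 - 1))**2 = (4 + 16)**2 = 20**2 = 400)
w(-20) - K = 3*(-20) - 1*400 = -60 - 400 = -460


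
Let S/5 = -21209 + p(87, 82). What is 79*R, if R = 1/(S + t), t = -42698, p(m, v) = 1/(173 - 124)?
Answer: -3871/7288402 ≈ -0.00053112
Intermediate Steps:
p(m, v) = 1/49
S = -5196200/49 (S = 5*(-21209 + 1/49) = 5*(-1039240/49) = -5196200/49 ≈ -1.0604e+5)
R = -49/7288402 (R = 1/(-5196200/49 - 42698) = 1/(-7288402/49) = -49/7288402 ≈ -6.7230e-6)
79*R = 79*(-49/7288402) = -3871/7288402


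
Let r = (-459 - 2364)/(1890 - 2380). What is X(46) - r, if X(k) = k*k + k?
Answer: 1056557/490 ≈ 2156.2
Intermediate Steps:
X(k) = k + k² (X(k) = k² + k = k + k²)
r = 2823/490 (r = -2823/(-490) = -2823*(-1/490) = 2823/490 ≈ 5.7612)
X(46) - r = 46*(1 + 46) - 1*2823/490 = 46*47 - 2823/490 = 2162 - 2823/490 = 1056557/490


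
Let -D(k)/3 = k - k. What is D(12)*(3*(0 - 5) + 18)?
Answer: 0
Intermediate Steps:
D(k) = 0 (D(k) = -3*(k - k) = -3*0 = 0)
D(12)*(3*(0 - 5) + 18) = 0*(3*(0 - 5) + 18) = 0*(3*(-5) + 18) = 0*(-15 + 18) = 0*3 = 0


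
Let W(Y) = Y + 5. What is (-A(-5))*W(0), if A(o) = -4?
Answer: 20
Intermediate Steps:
W(Y) = 5 + Y
(-A(-5))*W(0) = (-1*(-4))*(5 + 0) = 4*5 = 20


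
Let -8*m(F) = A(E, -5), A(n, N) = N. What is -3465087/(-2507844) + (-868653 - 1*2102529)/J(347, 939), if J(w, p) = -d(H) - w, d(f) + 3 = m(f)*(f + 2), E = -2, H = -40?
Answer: 3312164731431/356949796 ≈ 9279.1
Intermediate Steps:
m(F) = 5/8 (m(F) = -⅛*(-5) = 5/8)
d(f) = -7/4 + 5*f/8 (d(f) = -3 + 5*(f + 2)/8 = -3 + 5*(2 + f)/8 = -3 + (5/4 + 5*f/8) = -7/4 + 5*f/8)
J(w, p) = 107/4 - w (J(w, p) = -(-7/4 + (5/8)*(-40)) - w = -(-7/4 - 25) - w = -1*(-107/4) - w = 107/4 - w)
-3465087/(-2507844) + (-868653 - 1*2102529)/J(347, 939) = -3465087/(-2507844) + (-868653 - 1*2102529)/(107/4 - 1*347) = -3465087*(-1/2507844) + (-868653 - 2102529)/(107/4 - 347) = 1155029/835948 - 2971182/(-1281/4) = 1155029/835948 - 2971182*(-4/1281) = 1155029/835948 + 3961576/427 = 3312164731431/356949796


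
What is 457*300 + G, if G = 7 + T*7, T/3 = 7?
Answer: 137254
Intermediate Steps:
T = 21 (T = 3*7 = 21)
G = 154 (G = 7 + 21*7 = 7 + 147 = 154)
457*300 + G = 457*300 + 154 = 137100 + 154 = 137254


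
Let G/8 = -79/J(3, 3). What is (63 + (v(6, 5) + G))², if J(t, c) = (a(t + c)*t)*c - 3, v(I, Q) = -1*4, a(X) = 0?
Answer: 654481/9 ≈ 72720.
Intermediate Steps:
v(I, Q) = -4
J(t, c) = -3 (J(t, c) = (0*t)*c - 3 = 0*c - 3 = 0 - 3 = -3)
G = 632/3 (G = 8*(-79/(-3)) = 8*(-79*(-⅓)) = 8*(79/3) = 632/3 ≈ 210.67)
(63 + (v(6, 5) + G))² = (63 + (-4 + 632/3))² = (63 + 620/3)² = (809/3)² = 654481/9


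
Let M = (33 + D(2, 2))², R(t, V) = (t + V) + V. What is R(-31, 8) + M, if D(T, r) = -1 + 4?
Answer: 1281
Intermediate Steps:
D(T, r) = 3
R(t, V) = t + 2*V (R(t, V) = (V + t) + V = t + 2*V)
M = 1296 (M = (33 + 3)² = 36² = 1296)
R(-31, 8) + M = (-31 + 2*8) + 1296 = (-31 + 16) + 1296 = -15 + 1296 = 1281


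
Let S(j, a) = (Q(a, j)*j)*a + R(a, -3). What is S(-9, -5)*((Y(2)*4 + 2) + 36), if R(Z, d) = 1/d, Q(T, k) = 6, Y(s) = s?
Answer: 37214/3 ≈ 12405.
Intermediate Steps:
R(Z, d) = 1/d
S(j, a) = -⅓ + 6*a*j (S(j, a) = (6*j)*a + 1/(-3) = 6*a*j - ⅓ = -⅓ + 6*a*j)
S(-9, -5)*((Y(2)*4 + 2) + 36) = (-⅓ + 6*(-5)*(-9))*((2*4 + 2) + 36) = (-⅓ + 270)*((8 + 2) + 36) = 809*(10 + 36)/3 = (809/3)*46 = 37214/3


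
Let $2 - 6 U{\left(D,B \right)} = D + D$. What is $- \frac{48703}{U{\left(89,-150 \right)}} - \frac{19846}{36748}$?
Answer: $\frac{1341866771}{808456} \approx 1659.8$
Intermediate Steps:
$U{\left(D,B \right)} = \frac{1}{3} - \frac{D}{3}$ ($U{\left(D,B \right)} = \frac{1}{3} - \frac{D + D}{6} = \frac{1}{3} - \frac{2 D}{6} = \frac{1}{3} - \frac{D}{3}$)
$- \frac{48703}{U{\left(89,-150 \right)}} - \frac{19846}{36748} = - \frac{48703}{\frac{1}{3} - \frac{89}{3}} - \frac{19846}{36748} = - \frac{48703}{\frac{1}{3} - \frac{89}{3}} - \frac{9923}{18374} = - \frac{48703}{- \frac{88}{3}} - \frac{9923}{18374} = \left(-48703\right) \left(- \frac{3}{88}\right) - \frac{9923}{18374} = \frac{146109}{88} - \frac{9923}{18374} = \frac{1341866771}{808456}$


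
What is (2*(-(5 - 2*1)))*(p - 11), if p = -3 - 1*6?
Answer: 120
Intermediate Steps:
p = -9 (p = -3 - 6 = -9)
(2*(-(5 - 2*1)))*(p - 11) = (2*(-(5 - 2*1)))*(-9 - 11) = (2*(-(5 - 2)))*(-20) = (2*(-1*3))*(-20) = (2*(-3))*(-20) = -6*(-20) = 120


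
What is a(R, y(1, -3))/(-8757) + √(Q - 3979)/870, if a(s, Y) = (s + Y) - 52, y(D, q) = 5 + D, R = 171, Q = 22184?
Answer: -125/8757 + √18205/870 ≈ 0.14081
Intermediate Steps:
a(s, Y) = -52 + Y + s (a(s, Y) = (Y + s) - 52 = -52 + Y + s)
a(R, y(1, -3))/(-8757) + √(Q - 3979)/870 = (-52 + (5 + 1) + 171)/(-8757) + √(22184 - 3979)/870 = (-52 + 6 + 171)*(-1/8757) + √18205*(1/870) = 125*(-1/8757) + √18205/870 = -125/8757 + √18205/870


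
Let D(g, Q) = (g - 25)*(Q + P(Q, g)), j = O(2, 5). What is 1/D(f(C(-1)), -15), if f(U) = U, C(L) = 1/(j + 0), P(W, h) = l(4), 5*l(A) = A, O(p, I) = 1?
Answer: 5/1704 ≈ 0.0029343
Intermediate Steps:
l(A) = A/5
j = 1
P(W, h) = 4/5 (P(W, h) = (1/5)*4 = 4/5)
C(L) = 1 (C(L) = 1/(1 + 0) = 1/1 = 1)
D(g, Q) = (-25 + g)*(4/5 + Q) (D(g, Q) = (g - 25)*(Q + 4/5) = (-25 + g)*(4/5 + Q))
1/D(f(C(-1)), -15) = 1/(-20 - 25*(-15) + (4/5)*1 - 15*1) = 1/(-20 + 375 + 4/5 - 15) = 1/(1704/5) = 5/1704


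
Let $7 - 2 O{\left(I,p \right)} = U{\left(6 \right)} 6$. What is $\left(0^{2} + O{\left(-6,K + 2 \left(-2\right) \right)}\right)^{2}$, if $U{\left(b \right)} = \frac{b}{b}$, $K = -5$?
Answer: $\frac{1}{4} \approx 0.25$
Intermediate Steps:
$U{\left(b \right)} = 1$
$O{\left(I,p \right)} = \frac{1}{2}$ ($O{\left(I,p \right)} = \frac{7}{2} - \frac{1 \cdot 6}{2} = \frac{7}{2} - 3 = \frac{1}{2}$)
$\left(0^{2} + O{\left(-6,K + 2 \left(-2\right) \right)}\right)^{2} = \left(0^{2} + \frac{1}{2}\right)^{2} = \left(0 + \frac{1}{2}\right)^{2} = \left(\frac{1}{2}\right)^{2} = \frac{1}{4}$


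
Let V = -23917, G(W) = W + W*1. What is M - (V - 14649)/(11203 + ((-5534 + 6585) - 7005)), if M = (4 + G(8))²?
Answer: 2138166/5249 ≈ 407.35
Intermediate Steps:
G(W) = 2*W (G(W) = W + W = 2*W)
M = 400 (M = (4 + 2*8)² = (4 + 16)² = 20² = 400)
M - (V - 14649)/(11203 + ((-5534 + 6585) - 7005)) = 400 - (-23917 - 14649)/(11203 + ((-5534 + 6585) - 7005)) = 400 - (-38566)/(11203 + (1051 - 7005)) = 400 - (-38566)/(11203 - 5954) = 400 - (-38566)/5249 = 400 - 1*(-38566/5249) = 400 + 38566/5249 = 2138166/5249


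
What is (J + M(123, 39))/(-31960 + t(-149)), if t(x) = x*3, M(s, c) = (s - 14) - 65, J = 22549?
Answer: -22593/32407 ≈ -0.69716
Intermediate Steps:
M(s, c) = -79 + s (M(s, c) = (-14 + s) - 65 = -79 + s)
t(x) = 3*x
(J + M(123, 39))/(-31960 + t(-149)) = (22549 + (-79 + 123))/(-31960 + 3*(-149)) = (22549 + 44)/(-31960 - 447) = 22593/(-32407) = 22593*(-1/32407) = -22593/32407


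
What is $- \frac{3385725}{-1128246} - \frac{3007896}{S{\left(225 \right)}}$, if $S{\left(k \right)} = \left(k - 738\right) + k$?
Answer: $\frac{3367680277}{322356} \approx 10447.0$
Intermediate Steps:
$S{\left(k \right)} = -738 + 2 k$ ($S{\left(k \right)} = \left(-738 + k\right) + k = -738 + 2 k$)
$- \frac{3385725}{-1128246} - \frac{3007896}{S{\left(225 \right)}} = - \frac{3385725}{-1128246} - \frac{3007896}{-738 + 2 \cdot 225} = \left(-3385725\right) \left(- \frac{1}{1128246}\right) - \frac{3007896}{-738 + 450} = \frac{161225}{53726} - \frac{3007896}{-288} = \frac{161225}{53726} - - \frac{125329}{12} = \frac{161225}{53726} + \frac{125329}{12} = \frac{3367680277}{322356}$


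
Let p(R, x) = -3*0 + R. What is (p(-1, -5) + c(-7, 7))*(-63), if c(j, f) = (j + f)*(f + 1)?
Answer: 63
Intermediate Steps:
p(R, x) = R (p(R, x) = 0 + R = R)
c(j, f) = (1 + f)*(f + j) (c(j, f) = (f + j)*(1 + f) = (1 + f)*(f + j))
(p(-1, -5) + c(-7, 7))*(-63) = (-1 + (7 - 7 + 7² + 7*(-7)))*(-63) = (-1 + (7 - 7 + 49 - 49))*(-63) = (-1 + 0)*(-63) = -1*(-63) = 63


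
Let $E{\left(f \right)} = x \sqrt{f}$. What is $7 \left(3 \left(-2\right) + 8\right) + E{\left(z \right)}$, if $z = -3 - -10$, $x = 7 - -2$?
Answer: $14 + 9 \sqrt{7} \approx 37.812$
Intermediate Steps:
$x = 9$ ($x = 7 + 2 = 9$)
$z = 7$ ($z = -3 + 10 = 7$)
$E{\left(f \right)} = 9 \sqrt{f}$
$7 \left(3 \left(-2\right) + 8\right) + E{\left(z \right)} = 7 \left(3 \left(-2\right) + 8\right) + 9 \sqrt{7} = 7 \left(-6 + 8\right) + 9 \sqrt{7} = 7 \cdot 2 + 9 \sqrt{7} = 14 + 9 \sqrt{7}$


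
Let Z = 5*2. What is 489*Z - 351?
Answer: 4539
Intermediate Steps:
Z = 10
489*Z - 351 = 489*10 - 351 = 4890 - 351 = 4539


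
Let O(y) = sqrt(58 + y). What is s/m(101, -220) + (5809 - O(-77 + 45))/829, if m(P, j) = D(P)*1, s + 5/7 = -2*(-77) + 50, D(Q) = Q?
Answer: 5286630/586103 - sqrt(26)/829 ≈ 9.0138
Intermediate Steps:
s = 1423/7 (s = -5/7 + (-2*(-77) + 50) = -5/7 + (154 + 50) = -5/7 + 204 = 1423/7 ≈ 203.29)
m(P, j) = P (m(P, j) = P*1 = P)
s/m(101, -220) + (5809 - O(-77 + 45))/829 = (1423/7)/101 + (5809 - sqrt(58 + (-77 + 45)))/829 = (1423/7)*(1/101) + (5809 - sqrt(58 - 32))*(1/829) = 1423/707 + (5809 - sqrt(26))*(1/829) = 1423/707 + (5809/829 - sqrt(26)/829) = 5286630/586103 - sqrt(26)/829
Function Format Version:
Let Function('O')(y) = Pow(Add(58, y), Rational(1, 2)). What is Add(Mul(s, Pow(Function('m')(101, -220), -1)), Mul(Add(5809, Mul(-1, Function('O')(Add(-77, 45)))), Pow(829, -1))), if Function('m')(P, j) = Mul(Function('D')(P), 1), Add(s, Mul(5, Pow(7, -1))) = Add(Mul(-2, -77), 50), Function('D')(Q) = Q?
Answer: Add(Rational(5286630, 586103), Mul(Rational(-1, 829), Pow(26, Rational(1, 2)))) ≈ 9.0138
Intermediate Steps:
s = Rational(1423, 7) (s = Add(Rational(-5, 7), Add(Mul(-2, -77), 50)) = Add(Rational(-5, 7), Add(154, 50)) = Add(Rational(-5, 7), 204) = Rational(1423, 7) ≈ 203.29)
Function('m')(P, j) = P (Function('m')(P, j) = Mul(P, 1) = P)
Add(Mul(s, Pow(Function('m')(101, -220), -1)), Mul(Add(5809, Mul(-1, Function('O')(Add(-77, 45)))), Pow(829, -1))) = Add(Mul(Rational(1423, 7), Pow(101, -1)), Mul(Add(5809, Mul(-1, Pow(Add(58, Add(-77, 45)), Rational(1, 2)))), Pow(829, -1))) = Add(Mul(Rational(1423, 7), Rational(1, 101)), Mul(Add(5809, Mul(-1, Pow(Add(58, -32), Rational(1, 2)))), Rational(1, 829))) = Add(Rational(1423, 707), Mul(Add(5809, Mul(-1, Pow(26, Rational(1, 2)))), Rational(1, 829))) = Add(Rational(1423, 707), Add(Rational(5809, 829), Mul(Rational(-1, 829), Pow(26, Rational(1, 2))))) = Add(Rational(5286630, 586103), Mul(Rational(-1, 829), Pow(26, Rational(1, 2))))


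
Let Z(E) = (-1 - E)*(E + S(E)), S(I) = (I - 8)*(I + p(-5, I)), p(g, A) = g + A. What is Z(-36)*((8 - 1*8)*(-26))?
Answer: 0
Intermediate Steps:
p(g, A) = A + g
S(I) = (-8 + I)*(-5 + 2*I) (S(I) = (I - 8)*(I + (I - 5)) = (-8 + I)*(I + (-5 + I)) = (-8 + I)*(-5 + 2*I))
Z(E) = (-1 - E)*(40 - 20*E + 2*E²) (Z(E) = (-1 - E)*(E + (40 - 21*E + 2*E²)) = (-1 - E)*(40 - 20*E + 2*E²))
Z(-36)*((8 - 1*8)*(-26)) = (-40 - 20*(-36) - 2*(-36)³ + 18*(-36)²)*((8 - 1*8)*(-26)) = (-40 + 720 - 2*(-46656) + 18*1296)*((8 - 8)*(-26)) = (-40 + 720 + 93312 + 23328)*(0*(-26)) = 117320*0 = 0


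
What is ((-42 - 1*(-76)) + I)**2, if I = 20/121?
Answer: 17089956/14641 ≈ 1167.3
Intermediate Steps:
I = 20/121 (I = 20*(1/121) = 20/121 ≈ 0.16529)
((-42 - 1*(-76)) + I)**2 = ((-42 - 1*(-76)) + 20/121)**2 = ((-42 + 76) + 20/121)**2 = (34 + 20/121)**2 = (4134/121)**2 = 17089956/14641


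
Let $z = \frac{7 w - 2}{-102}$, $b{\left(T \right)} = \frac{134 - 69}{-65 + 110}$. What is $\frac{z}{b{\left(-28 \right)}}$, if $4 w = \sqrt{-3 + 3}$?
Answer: $\frac{3}{221} \approx 0.013575$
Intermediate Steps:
$b{\left(T \right)} = \frac{13}{9}$ ($b{\left(T \right)} = \frac{65}{45} = 65 \cdot \frac{1}{45} = \frac{13}{9}$)
$w = 0$ ($w = \frac{\sqrt{-3 + 3}}{4} = \frac{\sqrt{0}}{4} = \frac{1}{4} \cdot 0 = 0$)
$z = \frac{1}{51}$ ($z = \frac{7 \cdot 0 - 2}{-102} = - \frac{0 - 2}{102} = \left(- \frac{1}{102}\right) \left(-2\right) = \frac{1}{51} \approx 0.019608$)
$\frac{z}{b{\left(-28 \right)}} = \frac{1}{51 \cdot \frac{13}{9}} = \frac{1}{51} \cdot \frac{9}{13} = \frac{3}{221}$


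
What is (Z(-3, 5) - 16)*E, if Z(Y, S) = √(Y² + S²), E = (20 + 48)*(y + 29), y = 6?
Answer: -38080 + 2380*√34 ≈ -24202.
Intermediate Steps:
E = 2380 (E = (20 + 48)*(6 + 29) = 68*35 = 2380)
Z(Y, S) = √(S² + Y²)
(Z(-3, 5) - 16)*E = (√(5² + (-3)²) - 16)*2380 = (√(25 + 9) - 16)*2380 = (√34 - 16)*2380 = (-16 + √34)*2380 = -38080 + 2380*√34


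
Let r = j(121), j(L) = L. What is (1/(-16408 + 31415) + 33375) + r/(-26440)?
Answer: 13242700255593/396785080 ≈ 33375.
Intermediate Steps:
r = 121
(1/(-16408 + 31415) + 33375) + r/(-26440) = (1/(-16408 + 31415) + 33375) + 121/(-26440) = (1/15007 + 33375) + 121*(-1/26440) = (1/15007 + 33375) - 121/26440 = 500858626/15007 - 121/26440 = 13242700255593/396785080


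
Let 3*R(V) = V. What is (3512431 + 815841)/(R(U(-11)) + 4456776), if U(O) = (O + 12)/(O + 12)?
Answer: 12984816/13370329 ≈ 0.97117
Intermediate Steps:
U(O) = 1 (U(O) = (12 + O)/(12 + O) = 1)
R(V) = V/3
(3512431 + 815841)/(R(U(-11)) + 4456776) = (3512431 + 815841)/((⅓)*1 + 4456776) = 4328272/(⅓ + 4456776) = 4328272/(13370329/3) = 4328272*(3/13370329) = 12984816/13370329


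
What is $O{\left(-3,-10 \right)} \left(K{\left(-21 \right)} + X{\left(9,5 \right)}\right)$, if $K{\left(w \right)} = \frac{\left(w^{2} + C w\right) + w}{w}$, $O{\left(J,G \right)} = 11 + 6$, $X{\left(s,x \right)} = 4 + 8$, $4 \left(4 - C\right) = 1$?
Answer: $- \frac{289}{4} \approx -72.25$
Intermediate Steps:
$C = \frac{15}{4}$ ($C = 4 - \frac{1}{4} = \frac{15}{4} \approx 3.75$)
$X{\left(s,x \right)} = 12$
$O{\left(J,G \right)} = 17$
$K{\left(w \right)} = \frac{w^{2} + \frac{19 w}{4}}{w}$ ($K{\left(w \right)} = \frac{\left(w^{2} + \frac{15 w}{4}\right) + w}{w} = \frac{w^{2} + \frac{19 w}{4}}{w}$)
$O{\left(-3,-10 \right)} \left(K{\left(-21 \right)} + X{\left(9,5 \right)}\right) = 17 \left(\left(\frac{19}{4} - 21\right) + 12\right) = 17 \left(- \frac{65}{4} + 12\right) = 17 \left(- \frac{17}{4}\right) = - \frac{289}{4}$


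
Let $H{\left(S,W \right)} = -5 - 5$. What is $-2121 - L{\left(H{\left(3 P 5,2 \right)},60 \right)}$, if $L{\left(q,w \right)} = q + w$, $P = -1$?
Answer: $-2171$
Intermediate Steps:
$H{\left(S,W \right)} = -10$
$-2121 - L{\left(H{\left(3 P 5,2 \right)},60 \right)} = -2121 - \left(-10 + 60\right) = -2121 - 50 = -2171$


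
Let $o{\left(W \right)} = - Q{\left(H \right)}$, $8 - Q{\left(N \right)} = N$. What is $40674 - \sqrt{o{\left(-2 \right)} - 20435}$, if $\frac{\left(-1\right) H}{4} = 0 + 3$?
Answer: $40674 - i \sqrt{20455} \approx 40674.0 - 143.02 i$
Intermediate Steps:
$H = -12$ ($H = - 4 \left(0 + 3\right) = \left(-4\right) 3 = -12$)
$Q{\left(N \right)} = 8 - N$
$o{\left(W \right)} = -20$ ($o{\left(W \right)} = - (8 - -12) = - (8 + 12) = \left(-1\right) 20 = -20$)
$40674 - \sqrt{o{\left(-2 \right)} - 20435} = 40674 - \sqrt{-20 - 20435} = 40674 - \sqrt{-20455} = 40674 - i \sqrt{20455}$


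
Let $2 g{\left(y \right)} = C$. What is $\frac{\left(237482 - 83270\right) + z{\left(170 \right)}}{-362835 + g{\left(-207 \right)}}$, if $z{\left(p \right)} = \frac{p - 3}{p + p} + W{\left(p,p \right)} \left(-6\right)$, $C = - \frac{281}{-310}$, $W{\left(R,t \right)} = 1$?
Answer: $- \frac{1625336417}{3824276123} \approx -0.425$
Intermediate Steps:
$C = \frac{281}{310}$ ($C = \left(-281\right) \left(- \frac{1}{310}\right) = \frac{281}{310} \approx 0.90645$)
$g{\left(y \right)} = \frac{281}{620}$ ($g{\left(y \right)} = \frac{1}{2} \cdot \frac{281}{310} = \frac{281}{620}$)
$z{\left(p \right)} = -6 + \frac{-3 + p}{2 p}$ ($z{\left(p \right)} = \frac{p - 3}{p + p} + 1 \left(-6\right) = \frac{-3 + p}{2 p} - 6 = -6 + \frac{-3 + p}{2 p}$)
$\frac{\left(237482 - 83270\right) + z{\left(170 \right)}}{-362835 + g{\left(-207 \right)}} = \frac{\left(237482 - 83270\right) + \frac{-3 - 1870}{2 \cdot 170}}{-362835 + \frac{281}{620}} = \frac{154212 + \frac{1}{2} \cdot \frac{1}{170} \left(-3 - 1870\right)}{- \frac{224957419}{620}} = \left(154212 + \frac{1}{2} \cdot \frac{1}{170} \left(-1873\right)\right) \left(- \frac{620}{224957419}\right) = \left(154212 - \frac{1873}{340}\right) \left(- \frac{620}{224957419}\right) = \frac{52430207}{340} \left(- \frac{620}{224957419}\right) = - \frac{1625336417}{3824276123}$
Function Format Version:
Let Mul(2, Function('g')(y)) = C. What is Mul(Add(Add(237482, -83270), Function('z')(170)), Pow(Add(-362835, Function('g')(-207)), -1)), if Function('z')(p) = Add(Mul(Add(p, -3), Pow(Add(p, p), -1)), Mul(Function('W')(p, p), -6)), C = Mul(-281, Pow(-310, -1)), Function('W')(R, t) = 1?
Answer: Rational(-1625336417, 3824276123) ≈ -0.42500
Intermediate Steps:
C = Rational(281, 310) (C = Mul(-281, Rational(-1, 310)) = Rational(281, 310) ≈ 0.90645)
Function('g')(y) = Rational(281, 620) (Function('g')(y) = Mul(Rational(1, 2), Rational(281, 310)) = Rational(281, 620))
Function('z')(p) = Add(-6, Mul(Rational(1, 2), Pow(p, -1), Add(-3, p))) (Function('z')(p) = Add(Mul(Add(p, -3), Pow(Add(p, p), -1)), Mul(1, -6)) = Add(Mul(Add(-3, p), Pow(Mul(2, p), -1)), -6) = Add(Mul(Add(-3, p), Mul(Rational(1, 2), Pow(p, -1))), -6) = Add(Mul(Rational(1, 2), Pow(p, -1), Add(-3, p)), -6) = Add(-6, Mul(Rational(1, 2), Pow(p, -1), Add(-3, p))))
Mul(Add(Add(237482, -83270), Function('z')(170)), Pow(Add(-362835, Function('g')(-207)), -1)) = Mul(Add(Add(237482, -83270), Mul(Rational(1, 2), Pow(170, -1), Add(-3, Mul(-11, 170)))), Pow(Add(-362835, Rational(281, 620)), -1)) = Mul(Add(154212, Mul(Rational(1, 2), Rational(1, 170), Add(-3, -1870))), Pow(Rational(-224957419, 620), -1)) = Mul(Add(154212, Mul(Rational(1, 2), Rational(1, 170), -1873)), Rational(-620, 224957419)) = Mul(Add(154212, Rational(-1873, 340)), Rational(-620, 224957419)) = Mul(Rational(52430207, 340), Rational(-620, 224957419)) = Rational(-1625336417, 3824276123)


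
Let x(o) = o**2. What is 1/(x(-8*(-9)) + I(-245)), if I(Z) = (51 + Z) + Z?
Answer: 1/4745 ≈ 0.00021075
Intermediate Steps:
I(Z) = 51 + 2*Z
1/(x(-8*(-9)) + I(-245)) = 1/((-8*(-9))**2 + (51 + 2*(-245))) = 1/(72**2 + (51 - 490)) = 1/(5184 - 439) = 1/4745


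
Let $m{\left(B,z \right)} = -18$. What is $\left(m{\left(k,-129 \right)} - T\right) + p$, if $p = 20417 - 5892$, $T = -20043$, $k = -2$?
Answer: $34550$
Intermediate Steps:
$p = 14525$ ($p = 20417 - 5892 = 14525$)
$\left(m{\left(k,-129 \right)} - T\right) + p = \left(-18 - -20043\right) + 14525 = \left(-18 + 20043\right) + 14525 = 20025 + 14525 = 34550$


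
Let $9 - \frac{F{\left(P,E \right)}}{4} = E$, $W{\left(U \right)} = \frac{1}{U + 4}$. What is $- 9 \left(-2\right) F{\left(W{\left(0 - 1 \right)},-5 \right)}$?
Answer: $1008$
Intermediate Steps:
$W{\left(U \right)} = \frac{1}{4 + U}$
$F{\left(P,E \right)} = 36 - 4 E$
$- 9 \left(-2\right) F{\left(W{\left(0 - 1 \right)},-5 \right)} = - 9 \left(-2\right) \left(36 - -20\right) = - \left(-18\right) \left(36 + 20\right) = - \left(-18\right) 56 = \left(-1\right) \left(-1008\right) = 1008$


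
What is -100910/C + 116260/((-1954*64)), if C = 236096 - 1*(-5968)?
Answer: -636902525/472993056 ≈ -1.3465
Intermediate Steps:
C = 242064 (C = 236096 + 5968 = 242064)
-100910/C + 116260/((-1954*64)) = -100910/242064 + 116260/((-1954*64)) = -100910*1/242064 + 116260/(-125056) = -50455/121032 + 116260*(-1/125056) = -50455/121032 - 29065/31264 = -636902525/472993056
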